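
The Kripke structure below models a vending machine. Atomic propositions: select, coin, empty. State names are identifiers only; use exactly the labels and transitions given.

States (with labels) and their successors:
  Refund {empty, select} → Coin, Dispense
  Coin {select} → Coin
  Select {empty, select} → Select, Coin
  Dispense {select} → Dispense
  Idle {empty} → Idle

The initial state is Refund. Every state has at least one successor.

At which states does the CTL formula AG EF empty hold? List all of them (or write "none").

States satisfying EF empty: {Refund, Select, Idle}.
States satisfying AG EF empty: {Idle}.

{Idle}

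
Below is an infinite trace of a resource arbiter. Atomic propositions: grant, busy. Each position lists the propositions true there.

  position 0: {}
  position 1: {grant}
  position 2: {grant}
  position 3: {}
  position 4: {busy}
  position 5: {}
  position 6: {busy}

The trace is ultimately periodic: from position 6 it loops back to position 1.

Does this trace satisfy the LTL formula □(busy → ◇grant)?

busy → ◇grant holds at every position 0..6, and those are all positions ever visited, so □(busy → ◇grant) holds.
Positions where busy holds: 4, 6.
Check ◇grant at each: 4→ok, 6→ok.

Yes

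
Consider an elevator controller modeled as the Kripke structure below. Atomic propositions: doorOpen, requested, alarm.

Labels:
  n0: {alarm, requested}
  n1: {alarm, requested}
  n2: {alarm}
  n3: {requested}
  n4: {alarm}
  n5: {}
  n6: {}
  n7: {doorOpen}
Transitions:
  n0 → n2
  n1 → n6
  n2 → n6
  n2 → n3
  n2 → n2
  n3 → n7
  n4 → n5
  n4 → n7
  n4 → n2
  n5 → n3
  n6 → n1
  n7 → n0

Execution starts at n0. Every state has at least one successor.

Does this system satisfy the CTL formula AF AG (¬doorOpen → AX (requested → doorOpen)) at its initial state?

States satisfying AG (¬doorOpen → AX (requested → doorOpen)): ∅.
States satisfying AF AG (¬doorOpen → AX (requested → doorOpen)): ∅.
There is a path from n0 along which AG (¬doorOpen → AX (requested → doorOpen)) never holds.
n0 ∉ Sat(AF AG (¬doorOpen → AX (requested → doorOpen))).

No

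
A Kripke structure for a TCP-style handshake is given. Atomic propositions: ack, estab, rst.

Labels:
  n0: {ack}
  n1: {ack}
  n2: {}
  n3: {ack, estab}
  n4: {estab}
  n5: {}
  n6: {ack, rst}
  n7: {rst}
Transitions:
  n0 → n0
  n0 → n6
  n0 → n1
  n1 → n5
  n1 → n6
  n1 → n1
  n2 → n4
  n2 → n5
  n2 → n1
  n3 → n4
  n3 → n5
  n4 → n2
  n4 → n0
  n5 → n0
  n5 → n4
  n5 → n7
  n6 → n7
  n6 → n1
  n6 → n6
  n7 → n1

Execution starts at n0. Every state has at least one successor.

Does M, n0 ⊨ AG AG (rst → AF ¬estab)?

Holds

States satisfying AG (rst → AF ¬estab): {n0, n1, n2, n3, n4, n5, n6, n7}.
States satisfying AG AG (rst → AF ¬estab): {n0, n1, n2, n3, n4, n5, n6, n7}.
Every state reachable from n0 satisfies AG (rst → AF ¬estab).
n0 ∈ Sat(AG AG (rst → AF ¬estab)).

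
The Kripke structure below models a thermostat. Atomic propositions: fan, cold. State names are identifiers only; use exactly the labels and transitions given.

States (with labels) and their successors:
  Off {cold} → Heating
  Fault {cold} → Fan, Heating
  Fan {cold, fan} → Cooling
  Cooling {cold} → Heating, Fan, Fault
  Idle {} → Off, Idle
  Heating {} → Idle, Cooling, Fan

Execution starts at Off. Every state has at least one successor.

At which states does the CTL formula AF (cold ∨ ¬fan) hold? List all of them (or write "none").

States satisfying cold ∨ ¬fan: {Off, Fault, Fan, Cooling, Idle, Heating}.
States satisfying AF (cold ∨ ¬fan): {Off, Fault, Fan, Cooling, Idle, Heating}.

{Off, Fault, Fan, Cooling, Idle, Heating}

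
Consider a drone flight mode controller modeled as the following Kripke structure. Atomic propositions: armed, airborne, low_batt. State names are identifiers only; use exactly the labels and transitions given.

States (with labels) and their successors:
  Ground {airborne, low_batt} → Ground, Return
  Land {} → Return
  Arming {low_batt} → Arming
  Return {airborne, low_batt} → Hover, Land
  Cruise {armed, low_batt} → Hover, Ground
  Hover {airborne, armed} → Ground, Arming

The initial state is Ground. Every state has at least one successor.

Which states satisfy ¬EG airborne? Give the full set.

{Land, Arming, Cruise}

States satisfying airborne: {Ground, Return, Hover}.
States satisfying EG airborne: {Ground, Return, Hover}.
States satisfying ¬EG airborne: {Land, Arming, Cruise}.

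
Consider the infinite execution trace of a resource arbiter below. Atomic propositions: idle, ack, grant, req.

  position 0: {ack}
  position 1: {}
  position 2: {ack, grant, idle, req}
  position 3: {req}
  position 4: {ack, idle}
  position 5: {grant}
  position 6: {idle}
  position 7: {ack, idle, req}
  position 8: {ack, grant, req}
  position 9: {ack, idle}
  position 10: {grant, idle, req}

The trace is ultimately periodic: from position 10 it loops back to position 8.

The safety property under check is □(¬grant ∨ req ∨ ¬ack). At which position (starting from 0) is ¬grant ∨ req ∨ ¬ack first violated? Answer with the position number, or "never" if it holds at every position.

¬grant ∨ req ∨ ¬ack holds at every position 0..10, and those are all the positions the trace ever visits, so the invariant □(¬grant ∨ req ∨ ¬ack) is never violated.

never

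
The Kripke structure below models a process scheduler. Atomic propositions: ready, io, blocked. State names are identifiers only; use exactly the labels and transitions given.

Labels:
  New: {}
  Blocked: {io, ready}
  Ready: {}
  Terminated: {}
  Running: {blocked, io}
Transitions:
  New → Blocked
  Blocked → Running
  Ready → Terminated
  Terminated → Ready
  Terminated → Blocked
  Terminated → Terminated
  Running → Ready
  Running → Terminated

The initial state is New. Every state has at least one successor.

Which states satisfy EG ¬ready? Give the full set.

{Ready, Terminated, Running}

States satisfying ¬ready: {New, Ready, Terminated, Running}.
States satisfying EG ¬ready: {Ready, Terminated, Running}.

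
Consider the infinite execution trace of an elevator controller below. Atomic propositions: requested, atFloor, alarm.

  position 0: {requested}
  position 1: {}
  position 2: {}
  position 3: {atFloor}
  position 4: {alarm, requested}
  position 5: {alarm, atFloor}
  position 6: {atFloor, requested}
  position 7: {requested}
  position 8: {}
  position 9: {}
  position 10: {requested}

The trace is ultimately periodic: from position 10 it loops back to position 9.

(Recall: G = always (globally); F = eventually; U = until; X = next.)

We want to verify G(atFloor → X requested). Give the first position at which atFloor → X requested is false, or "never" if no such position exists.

never

atFloor → X requested holds at every position 0..10, and those are all the positions the trace ever visits, so the invariant G(atFloor → X requested) is never violated.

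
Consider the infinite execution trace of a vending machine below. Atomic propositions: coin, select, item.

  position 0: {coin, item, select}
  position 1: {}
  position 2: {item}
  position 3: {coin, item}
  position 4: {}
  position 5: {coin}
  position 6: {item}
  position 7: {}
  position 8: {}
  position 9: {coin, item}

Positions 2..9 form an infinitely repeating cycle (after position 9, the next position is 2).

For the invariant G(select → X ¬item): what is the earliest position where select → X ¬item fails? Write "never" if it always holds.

select → X ¬item holds at every position 0..9, and those are all the positions the trace ever visits, so the invariant G(select → X ¬item) is never violated.

never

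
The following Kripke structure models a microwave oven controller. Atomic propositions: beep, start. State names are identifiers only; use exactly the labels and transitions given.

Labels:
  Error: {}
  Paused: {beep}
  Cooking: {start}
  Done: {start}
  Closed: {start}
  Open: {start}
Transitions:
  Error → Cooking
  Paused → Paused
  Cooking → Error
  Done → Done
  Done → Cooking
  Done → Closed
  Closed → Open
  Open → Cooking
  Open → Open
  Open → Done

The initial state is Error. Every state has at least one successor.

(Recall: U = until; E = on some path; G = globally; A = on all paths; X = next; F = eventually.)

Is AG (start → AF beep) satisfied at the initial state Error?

States satisfying start → AF beep: {Error, Paused}.
States satisfying AG (start → AF beep): {Paused}.
Cooking is reachable from Error and violates start → AF beep, so AG fails at Error.
Error ∉ Sat(AG (start → AF beep)).

Does not hold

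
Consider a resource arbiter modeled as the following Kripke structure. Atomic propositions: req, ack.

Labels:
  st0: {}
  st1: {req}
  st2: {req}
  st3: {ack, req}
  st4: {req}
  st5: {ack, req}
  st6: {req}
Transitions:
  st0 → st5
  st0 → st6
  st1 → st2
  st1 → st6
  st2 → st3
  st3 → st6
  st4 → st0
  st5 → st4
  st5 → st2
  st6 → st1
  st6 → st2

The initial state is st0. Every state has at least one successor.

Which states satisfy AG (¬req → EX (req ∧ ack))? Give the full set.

States satisfying ¬req → EX (req ∧ ack): {st0, st1, st2, st3, st4, st5, st6}.
States satisfying AG (¬req → EX (req ∧ ack)): {st0, st1, st2, st3, st4, st5, st6}.

{st0, st1, st2, st3, st4, st5, st6}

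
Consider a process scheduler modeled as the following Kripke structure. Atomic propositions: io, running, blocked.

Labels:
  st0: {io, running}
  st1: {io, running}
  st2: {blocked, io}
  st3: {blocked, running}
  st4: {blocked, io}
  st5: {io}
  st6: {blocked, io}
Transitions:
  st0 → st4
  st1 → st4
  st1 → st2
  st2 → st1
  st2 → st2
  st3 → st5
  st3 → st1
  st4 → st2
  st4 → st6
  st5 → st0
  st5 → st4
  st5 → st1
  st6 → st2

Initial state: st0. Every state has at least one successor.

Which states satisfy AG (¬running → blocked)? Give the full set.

States satisfying ¬running → blocked: {st0, st1, st2, st3, st4, st6}.
States satisfying AG (¬running → blocked): {st0, st1, st2, st4, st6}.

{st0, st1, st2, st4, st6}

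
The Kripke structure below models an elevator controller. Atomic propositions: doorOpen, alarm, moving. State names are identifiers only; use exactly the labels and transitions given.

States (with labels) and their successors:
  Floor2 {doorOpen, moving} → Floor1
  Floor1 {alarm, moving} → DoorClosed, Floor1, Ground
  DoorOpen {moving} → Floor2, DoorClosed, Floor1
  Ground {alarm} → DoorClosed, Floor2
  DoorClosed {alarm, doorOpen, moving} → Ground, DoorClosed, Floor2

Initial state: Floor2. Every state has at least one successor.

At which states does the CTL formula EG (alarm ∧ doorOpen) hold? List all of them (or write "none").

{DoorClosed}

States satisfying alarm ∧ doorOpen: {DoorClosed}.
States satisfying EG (alarm ∧ doorOpen): {DoorClosed}.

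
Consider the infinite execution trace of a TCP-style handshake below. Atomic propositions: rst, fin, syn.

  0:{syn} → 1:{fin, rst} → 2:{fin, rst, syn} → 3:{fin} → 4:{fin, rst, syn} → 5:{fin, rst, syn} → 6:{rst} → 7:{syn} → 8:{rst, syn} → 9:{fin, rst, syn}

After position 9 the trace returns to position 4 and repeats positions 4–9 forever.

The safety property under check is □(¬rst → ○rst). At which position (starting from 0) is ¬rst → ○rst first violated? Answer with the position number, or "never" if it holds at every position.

¬rst → ○rst holds at every position 0..9, and those are all the positions the trace ever visits, so the invariant □(¬rst → ○rst) is never violated.

never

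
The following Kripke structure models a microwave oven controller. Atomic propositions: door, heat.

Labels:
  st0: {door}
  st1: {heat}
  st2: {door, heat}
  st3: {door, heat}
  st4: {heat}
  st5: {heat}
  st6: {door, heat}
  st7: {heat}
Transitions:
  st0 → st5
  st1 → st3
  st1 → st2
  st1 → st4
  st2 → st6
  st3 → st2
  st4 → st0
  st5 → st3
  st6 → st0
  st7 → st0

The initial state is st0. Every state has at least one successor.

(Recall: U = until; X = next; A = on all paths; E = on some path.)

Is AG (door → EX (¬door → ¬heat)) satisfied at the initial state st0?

States satisfying door → EX (¬door → ¬heat): {st1, st2, st3, st4, st5, st6, st7}.
States satisfying AG (door → EX (¬door → ¬heat)): ∅.
st0 is reachable from st0 and violates door → EX (¬door → ¬heat), so AG fails at st0.
st0 ∉ Sat(AG (door → EX (¬door → ¬heat))).

No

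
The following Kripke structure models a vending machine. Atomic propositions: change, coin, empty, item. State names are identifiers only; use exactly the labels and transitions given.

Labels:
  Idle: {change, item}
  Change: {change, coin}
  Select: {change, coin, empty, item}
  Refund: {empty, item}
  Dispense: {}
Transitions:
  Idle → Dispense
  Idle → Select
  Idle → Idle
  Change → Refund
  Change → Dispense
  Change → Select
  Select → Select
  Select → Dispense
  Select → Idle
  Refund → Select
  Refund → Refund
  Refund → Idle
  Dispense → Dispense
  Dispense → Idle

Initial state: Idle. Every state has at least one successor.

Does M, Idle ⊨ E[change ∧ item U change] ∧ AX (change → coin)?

States satisfying change ∧ item: {Idle, Select}.
States satisfying change: {Idle, Change, Select}.
States satisfying E[change ∧ item U change]: {Idle, Change, Select}.
States satisfying change → coin: {Change, Select, Refund, Dispense}.
States satisfying AX (change → coin): {Change}.
States satisfying E[change ∧ item U change] ∧ AX (change → coin): {Change}.
Idle ∉ Sat(E[change ∧ item U change] ∧ AX (change → coin)).

No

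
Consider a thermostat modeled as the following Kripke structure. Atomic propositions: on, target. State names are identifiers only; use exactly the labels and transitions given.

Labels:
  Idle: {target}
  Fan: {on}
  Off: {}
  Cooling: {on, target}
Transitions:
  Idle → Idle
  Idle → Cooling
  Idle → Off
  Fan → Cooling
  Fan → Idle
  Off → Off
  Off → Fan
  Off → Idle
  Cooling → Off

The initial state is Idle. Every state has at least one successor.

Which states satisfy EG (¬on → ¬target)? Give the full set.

States satisfying ¬on → ¬target: {Fan, Off, Cooling}.
States satisfying EG (¬on → ¬target): {Fan, Off, Cooling}.

{Fan, Off, Cooling}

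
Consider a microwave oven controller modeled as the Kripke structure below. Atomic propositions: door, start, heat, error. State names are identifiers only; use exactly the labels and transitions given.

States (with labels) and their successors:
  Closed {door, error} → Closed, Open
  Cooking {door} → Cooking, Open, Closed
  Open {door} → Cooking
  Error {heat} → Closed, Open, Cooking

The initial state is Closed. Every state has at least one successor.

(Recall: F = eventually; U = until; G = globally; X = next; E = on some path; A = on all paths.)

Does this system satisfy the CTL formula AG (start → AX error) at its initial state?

States satisfying start → AX error: {Closed, Cooking, Open, Error}.
States satisfying AG (start → AX error): {Closed, Cooking, Open, Error}.
Every state reachable from Closed satisfies start → AX error.
Closed ∈ Sat(AG (start → AX error)).

Satisfied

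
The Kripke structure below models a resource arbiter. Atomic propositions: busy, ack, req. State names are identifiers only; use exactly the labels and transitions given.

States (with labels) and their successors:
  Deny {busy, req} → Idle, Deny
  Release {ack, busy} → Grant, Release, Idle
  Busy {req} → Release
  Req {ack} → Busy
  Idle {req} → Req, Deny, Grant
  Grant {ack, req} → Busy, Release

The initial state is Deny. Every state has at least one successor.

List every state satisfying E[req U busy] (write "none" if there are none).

{Deny, Release, Busy, Idle, Grant}

States satisfying req: {Deny, Busy, Idle, Grant}.
States satisfying busy: {Deny, Release}.
States satisfying E[req U busy]: {Deny, Release, Busy, Idle, Grant}.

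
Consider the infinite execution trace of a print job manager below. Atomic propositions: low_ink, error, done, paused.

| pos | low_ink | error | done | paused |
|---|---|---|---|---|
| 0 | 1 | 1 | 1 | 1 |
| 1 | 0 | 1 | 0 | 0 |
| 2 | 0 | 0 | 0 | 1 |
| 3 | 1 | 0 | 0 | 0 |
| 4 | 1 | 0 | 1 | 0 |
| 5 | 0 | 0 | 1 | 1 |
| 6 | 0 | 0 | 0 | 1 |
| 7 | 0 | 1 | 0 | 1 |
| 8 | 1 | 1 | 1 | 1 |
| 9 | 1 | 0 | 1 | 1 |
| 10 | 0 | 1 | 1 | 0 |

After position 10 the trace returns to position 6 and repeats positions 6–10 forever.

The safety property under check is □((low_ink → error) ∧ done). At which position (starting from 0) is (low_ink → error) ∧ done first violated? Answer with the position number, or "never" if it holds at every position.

1

Check (low_ink → error) ∧ done at each position in order: 0 ✓.
At position 1 the labels are {error}, so (low_ink → error) ∧ done is false there. This is the first violation.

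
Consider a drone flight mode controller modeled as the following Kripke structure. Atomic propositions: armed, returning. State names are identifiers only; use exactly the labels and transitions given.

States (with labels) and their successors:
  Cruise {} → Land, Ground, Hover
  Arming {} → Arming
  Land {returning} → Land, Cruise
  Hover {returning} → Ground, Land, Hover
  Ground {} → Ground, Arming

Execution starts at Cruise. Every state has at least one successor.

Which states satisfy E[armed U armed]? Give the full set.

States satisfying armed: ∅.
States satisfying E[armed U armed]: ∅.

none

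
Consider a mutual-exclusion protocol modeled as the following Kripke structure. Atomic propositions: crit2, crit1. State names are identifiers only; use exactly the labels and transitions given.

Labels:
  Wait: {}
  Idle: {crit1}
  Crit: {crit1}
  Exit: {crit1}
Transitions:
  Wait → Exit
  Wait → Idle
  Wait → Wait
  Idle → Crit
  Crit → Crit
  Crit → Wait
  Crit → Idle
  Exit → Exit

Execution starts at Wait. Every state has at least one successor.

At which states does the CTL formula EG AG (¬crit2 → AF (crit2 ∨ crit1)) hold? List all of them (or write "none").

States satisfying AG (¬crit2 → AF (crit2 ∨ crit1)): {Exit}.
States satisfying EG AG (¬crit2 → AF (crit2 ∨ crit1)): {Exit}.

{Exit}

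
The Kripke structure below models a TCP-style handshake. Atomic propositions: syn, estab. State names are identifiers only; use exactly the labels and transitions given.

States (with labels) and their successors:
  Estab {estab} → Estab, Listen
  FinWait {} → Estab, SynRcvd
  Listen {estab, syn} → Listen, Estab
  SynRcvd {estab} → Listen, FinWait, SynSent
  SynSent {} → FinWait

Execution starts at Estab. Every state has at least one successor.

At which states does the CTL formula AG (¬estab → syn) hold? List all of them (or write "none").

States satisfying ¬estab → syn: {Estab, Listen, SynRcvd}.
States satisfying AG (¬estab → syn): {Estab, Listen}.

{Estab, Listen}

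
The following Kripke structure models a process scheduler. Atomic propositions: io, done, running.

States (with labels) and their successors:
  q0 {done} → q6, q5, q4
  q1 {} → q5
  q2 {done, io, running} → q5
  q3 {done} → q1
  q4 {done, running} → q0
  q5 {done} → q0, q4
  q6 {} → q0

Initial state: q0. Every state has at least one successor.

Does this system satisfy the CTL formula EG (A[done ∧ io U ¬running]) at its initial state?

States satisfying A[done ∧ io U ¬running]: {q0, q1, q2, q3, q5, q6}.
States satisfying EG (A[done ∧ io U ¬running]): {q0, q1, q2, q3, q5, q6}.
q0 ∈ Sat(EG (A[done ∧ io U ¬running])).

Holds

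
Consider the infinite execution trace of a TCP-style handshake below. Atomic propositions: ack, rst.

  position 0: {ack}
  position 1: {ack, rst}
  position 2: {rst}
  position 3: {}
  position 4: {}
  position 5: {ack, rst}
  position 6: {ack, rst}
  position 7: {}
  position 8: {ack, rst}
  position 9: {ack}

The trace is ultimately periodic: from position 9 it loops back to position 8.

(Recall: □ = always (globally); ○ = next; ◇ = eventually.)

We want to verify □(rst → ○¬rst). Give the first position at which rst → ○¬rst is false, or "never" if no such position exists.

Check rst → ○¬rst at each position in order: 0 ✓.
At position 1 the labels are {ack, rst} and the next position 2 has {rst}, so rst → ○¬rst is false there. This is the first violation.

1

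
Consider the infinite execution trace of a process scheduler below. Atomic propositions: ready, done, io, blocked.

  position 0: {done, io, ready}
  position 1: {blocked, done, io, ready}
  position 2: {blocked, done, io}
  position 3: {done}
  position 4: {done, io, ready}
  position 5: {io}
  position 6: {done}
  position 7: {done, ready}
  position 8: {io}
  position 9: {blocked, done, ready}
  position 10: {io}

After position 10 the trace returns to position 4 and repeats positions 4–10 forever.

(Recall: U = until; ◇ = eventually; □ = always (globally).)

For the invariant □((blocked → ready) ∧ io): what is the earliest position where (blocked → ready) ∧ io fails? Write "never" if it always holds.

Check (blocked → ready) ∧ io at each position in order: 0 ✓, 1 ✓.
At position 2 the labels are {blocked, done, io}, so (blocked → ready) ∧ io is false there. This is the first violation.

2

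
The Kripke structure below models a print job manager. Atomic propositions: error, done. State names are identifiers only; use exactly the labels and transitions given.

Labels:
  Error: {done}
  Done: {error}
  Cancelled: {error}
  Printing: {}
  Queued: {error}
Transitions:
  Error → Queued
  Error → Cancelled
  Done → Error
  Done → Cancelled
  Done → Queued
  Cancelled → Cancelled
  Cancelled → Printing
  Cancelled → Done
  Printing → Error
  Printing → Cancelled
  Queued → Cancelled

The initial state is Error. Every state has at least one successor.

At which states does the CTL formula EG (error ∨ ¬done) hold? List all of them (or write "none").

States satisfying error ∨ ¬done: {Done, Cancelled, Printing, Queued}.
States satisfying EG (error ∨ ¬done): {Done, Cancelled, Printing, Queued}.

{Done, Cancelled, Printing, Queued}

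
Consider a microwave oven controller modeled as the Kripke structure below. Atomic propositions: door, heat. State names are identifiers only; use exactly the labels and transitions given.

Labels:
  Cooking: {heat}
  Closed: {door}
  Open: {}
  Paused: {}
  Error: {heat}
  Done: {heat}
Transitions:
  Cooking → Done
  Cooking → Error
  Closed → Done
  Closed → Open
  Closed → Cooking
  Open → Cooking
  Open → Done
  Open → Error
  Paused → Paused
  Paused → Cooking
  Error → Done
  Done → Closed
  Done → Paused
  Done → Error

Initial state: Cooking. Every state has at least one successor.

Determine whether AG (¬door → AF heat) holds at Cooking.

States satisfying ¬door → AF heat: {Cooking, Closed, Open, Error, Done}.
States satisfying AG (¬door → AF heat): ∅.
Paused is reachable from Cooking and violates ¬door → AF heat, so AG fails at Cooking.
Cooking ∉ Sat(AG (¬door → AF heat)).

No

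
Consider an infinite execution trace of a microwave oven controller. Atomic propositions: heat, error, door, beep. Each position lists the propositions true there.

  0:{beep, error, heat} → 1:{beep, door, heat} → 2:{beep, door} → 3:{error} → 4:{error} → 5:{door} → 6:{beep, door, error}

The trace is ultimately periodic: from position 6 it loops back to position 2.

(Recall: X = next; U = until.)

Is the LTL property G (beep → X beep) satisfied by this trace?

Violated

beep → X beep must hold at every position from 0 onward. It fails at position 2, so G (beep → X beep) is false.
Positions where beep holds: 0, 1, 2, 6.
Check X beep at each: 0→ok, 1→ok, 2→fails, 6→ok.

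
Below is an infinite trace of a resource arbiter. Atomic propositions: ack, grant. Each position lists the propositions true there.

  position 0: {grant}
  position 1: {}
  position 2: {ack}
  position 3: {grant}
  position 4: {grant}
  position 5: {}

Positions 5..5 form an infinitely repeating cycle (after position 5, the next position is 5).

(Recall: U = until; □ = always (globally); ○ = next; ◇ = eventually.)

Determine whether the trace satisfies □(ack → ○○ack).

No

ack → ○○ack must hold at every position from 0 onward. It fails at position 2, so □(ack → ○○ack) is false.
Positions where ack holds: 2.
Check ○○ack at each: 2→fails.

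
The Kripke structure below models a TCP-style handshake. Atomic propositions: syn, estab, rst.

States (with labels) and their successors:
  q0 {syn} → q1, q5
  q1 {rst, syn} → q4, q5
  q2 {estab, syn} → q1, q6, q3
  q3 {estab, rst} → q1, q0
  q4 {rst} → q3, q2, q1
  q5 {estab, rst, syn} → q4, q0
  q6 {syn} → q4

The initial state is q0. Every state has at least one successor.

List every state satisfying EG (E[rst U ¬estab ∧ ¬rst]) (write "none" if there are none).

{q0, q1, q3, q4, q5, q6}

States satisfying E[rst U ¬estab ∧ ¬rst]: {q0, q1, q3, q4, q5, q6}.
States satisfying EG (E[rst U ¬estab ∧ ¬rst]): {q0, q1, q3, q4, q5, q6}.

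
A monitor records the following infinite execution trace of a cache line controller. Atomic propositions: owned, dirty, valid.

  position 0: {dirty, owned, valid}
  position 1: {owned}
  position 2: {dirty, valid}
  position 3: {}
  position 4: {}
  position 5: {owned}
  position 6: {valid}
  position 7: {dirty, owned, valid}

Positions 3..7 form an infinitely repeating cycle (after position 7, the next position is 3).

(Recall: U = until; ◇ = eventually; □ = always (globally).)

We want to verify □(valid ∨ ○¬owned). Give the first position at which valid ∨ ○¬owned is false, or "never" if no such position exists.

4

Check valid ∨ ○¬owned at each position in order: 0 ✓, 1 ✓, 2 ✓, 3 ✓.
At position 4 the labels are {} and the next position 5 has {owned}, so valid ∨ ○¬owned is false there. This is the first violation.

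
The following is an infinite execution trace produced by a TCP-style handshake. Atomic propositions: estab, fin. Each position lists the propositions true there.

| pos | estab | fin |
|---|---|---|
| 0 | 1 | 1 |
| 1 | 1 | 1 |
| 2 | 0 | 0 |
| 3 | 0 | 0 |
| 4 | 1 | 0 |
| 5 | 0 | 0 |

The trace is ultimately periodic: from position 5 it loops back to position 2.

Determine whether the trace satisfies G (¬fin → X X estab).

¬fin → X X estab must hold at every position from 0 onward. It fails at position 3, so G (¬fin → X X estab) is false.
Positions where ¬fin holds: 2, 3, 4, 5.
Check X X estab at each: 2→ok, 3→fails, 4→fails, 5→fails.

Does not hold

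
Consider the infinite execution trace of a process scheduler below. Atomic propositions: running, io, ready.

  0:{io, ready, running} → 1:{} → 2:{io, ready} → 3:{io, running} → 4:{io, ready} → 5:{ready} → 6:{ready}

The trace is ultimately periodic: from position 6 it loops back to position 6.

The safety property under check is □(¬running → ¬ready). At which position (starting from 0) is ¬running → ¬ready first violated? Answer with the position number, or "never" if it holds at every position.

Check ¬running → ¬ready at each position in order: 0 ✓, 1 ✓.
At position 2 the labels are {io, ready}, so ¬running → ¬ready is false there. This is the first violation.

2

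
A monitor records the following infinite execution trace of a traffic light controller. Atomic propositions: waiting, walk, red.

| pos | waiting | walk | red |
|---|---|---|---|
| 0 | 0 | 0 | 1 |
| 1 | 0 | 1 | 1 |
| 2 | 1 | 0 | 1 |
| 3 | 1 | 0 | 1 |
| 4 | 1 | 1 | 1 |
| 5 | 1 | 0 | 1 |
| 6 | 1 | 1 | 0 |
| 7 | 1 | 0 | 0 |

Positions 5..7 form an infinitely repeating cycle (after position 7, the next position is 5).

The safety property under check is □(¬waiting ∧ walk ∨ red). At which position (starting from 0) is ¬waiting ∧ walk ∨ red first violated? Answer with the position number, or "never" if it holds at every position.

6

Check ¬waiting ∧ walk ∨ red at each position in order: 0 ✓, 1 ✓, 2 ✓, 3 ✓, 4 ✓, 5 ✓.
At position 6 the labels are {waiting, walk}, so ¬waiting ∧ walk ∨ red is false there. This is the first violation.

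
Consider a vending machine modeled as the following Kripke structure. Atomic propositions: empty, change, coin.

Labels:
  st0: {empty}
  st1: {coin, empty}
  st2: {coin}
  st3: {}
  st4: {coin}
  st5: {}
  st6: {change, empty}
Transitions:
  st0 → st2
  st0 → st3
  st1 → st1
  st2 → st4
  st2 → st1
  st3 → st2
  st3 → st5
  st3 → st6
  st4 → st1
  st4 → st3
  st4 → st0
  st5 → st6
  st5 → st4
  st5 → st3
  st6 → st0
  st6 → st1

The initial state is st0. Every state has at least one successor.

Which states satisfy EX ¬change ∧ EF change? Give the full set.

{st0, st2, st3, st4, st5, st6}

States satisfying ¬change: {st0, st1, st2, st3, st4, st5}.
States satisfying EX ¬change: {st0, st1, st2, st3, st4, st5, st6}.
States satisfying change: {st6}.
States satisfying EF change: {st0, st2, st3, st4, st5, st6}.
States satisfying EX ¬change ∧ EF change: {st0, st2, st3, st4, st5, st6}.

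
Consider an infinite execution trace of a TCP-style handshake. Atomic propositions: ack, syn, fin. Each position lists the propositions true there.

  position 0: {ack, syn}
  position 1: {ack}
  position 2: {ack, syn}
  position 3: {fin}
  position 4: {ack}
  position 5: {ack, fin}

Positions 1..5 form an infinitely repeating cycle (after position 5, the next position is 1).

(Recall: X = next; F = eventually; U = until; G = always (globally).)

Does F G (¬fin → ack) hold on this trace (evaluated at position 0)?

G (¬fin → ack) holds at position 0, which is reachable from 0, so F G (¬fin → ack) holds.

Yes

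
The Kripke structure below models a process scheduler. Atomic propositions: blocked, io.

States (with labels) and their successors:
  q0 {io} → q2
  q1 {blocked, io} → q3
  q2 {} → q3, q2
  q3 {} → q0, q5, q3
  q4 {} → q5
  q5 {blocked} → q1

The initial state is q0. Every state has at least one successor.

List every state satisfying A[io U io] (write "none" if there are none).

{q0, q1}

States satisfying io: {q0, q1}.
States satisfying A[io U io]: {q0, q1}.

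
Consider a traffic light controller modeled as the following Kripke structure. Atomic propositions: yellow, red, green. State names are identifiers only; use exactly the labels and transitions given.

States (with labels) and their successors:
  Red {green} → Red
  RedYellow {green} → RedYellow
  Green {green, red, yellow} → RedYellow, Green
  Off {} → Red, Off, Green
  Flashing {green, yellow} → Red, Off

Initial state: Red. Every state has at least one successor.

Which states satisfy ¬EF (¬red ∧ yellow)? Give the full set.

{Red, RedYellow, Green, Off}

States satisfying ¬red ∧ yellow: {Flashing}.
States satisfying EF (¬red ∧ yellow): {Flashing}.
States satisfying ¬EF (¬red ∧ yellow): {Red, RedYellow, Green, Off}.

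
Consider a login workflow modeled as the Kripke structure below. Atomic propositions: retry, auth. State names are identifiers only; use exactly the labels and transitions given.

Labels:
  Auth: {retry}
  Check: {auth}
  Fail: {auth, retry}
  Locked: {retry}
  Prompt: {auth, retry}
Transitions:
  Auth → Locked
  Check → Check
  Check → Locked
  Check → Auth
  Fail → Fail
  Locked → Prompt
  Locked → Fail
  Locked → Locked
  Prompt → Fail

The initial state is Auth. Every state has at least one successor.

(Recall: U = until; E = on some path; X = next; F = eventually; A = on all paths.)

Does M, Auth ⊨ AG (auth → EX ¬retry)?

Violated

States satisfying auth → EX ¬retry: {Auth, Check, Locked}.
States satisfying AG (auth → EX ¬retry): ∅.
Fail is reachable from Auth and violates auth → EX ¬retry, so AG fails at Auth.
Auth ∉ Sat(AG (auth → EX ¬retry)).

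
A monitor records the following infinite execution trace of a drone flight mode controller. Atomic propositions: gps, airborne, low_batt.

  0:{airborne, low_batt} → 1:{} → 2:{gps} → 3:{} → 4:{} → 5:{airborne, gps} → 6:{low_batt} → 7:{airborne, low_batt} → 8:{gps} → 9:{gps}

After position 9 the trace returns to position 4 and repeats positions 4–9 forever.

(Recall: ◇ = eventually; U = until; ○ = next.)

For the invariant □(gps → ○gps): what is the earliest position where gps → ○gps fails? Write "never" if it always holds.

2

Check gps → ○gps at each position in order: 0 ✓, 1 ✓.
At position 2 the labels are {gps} and the next position 3 has {}, so gps → ○gps is false there. This is the first violation.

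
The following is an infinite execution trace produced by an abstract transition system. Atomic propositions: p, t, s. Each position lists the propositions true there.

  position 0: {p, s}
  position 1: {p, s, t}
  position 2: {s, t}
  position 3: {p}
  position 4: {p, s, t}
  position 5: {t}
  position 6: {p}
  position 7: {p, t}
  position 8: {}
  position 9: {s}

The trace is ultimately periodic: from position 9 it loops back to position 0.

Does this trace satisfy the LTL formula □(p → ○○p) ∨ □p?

Does not hold

p → ○○p must hold at every position from 0 onward. It fails at position 0, so □(p → ○○p) is false.
Positions where p holds: 0, 1, 3, 4, 6, 7.
Check ○○p at each: 0→fails, 1→ok, 3→fails, 4→ok, 6→fails, 7→fails.
p must hold at every position from 0 onward. It fails at position 2, so □p is false.
At position 0: □(p → ○○p) is false; □p is false; so □(p → ○○p) ∨ □p is false.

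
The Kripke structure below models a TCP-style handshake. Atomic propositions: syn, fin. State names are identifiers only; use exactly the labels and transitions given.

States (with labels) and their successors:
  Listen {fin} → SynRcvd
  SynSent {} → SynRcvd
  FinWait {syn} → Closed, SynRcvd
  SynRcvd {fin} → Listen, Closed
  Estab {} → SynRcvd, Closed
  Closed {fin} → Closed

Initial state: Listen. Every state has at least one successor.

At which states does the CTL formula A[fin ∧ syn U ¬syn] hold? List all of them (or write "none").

States satisfying fin ∧ syn: ∅.
States satisfying ¬syn: {Listen, SynSent, SynRcvd, Estab, Closed}.
States satisfying A[fin ∧ syn U ¬syn]: {Listen, SynSent, SynRcvd, Estab, Closed}.

{Listen, SynSent, SynRcvd, Estab, Closed}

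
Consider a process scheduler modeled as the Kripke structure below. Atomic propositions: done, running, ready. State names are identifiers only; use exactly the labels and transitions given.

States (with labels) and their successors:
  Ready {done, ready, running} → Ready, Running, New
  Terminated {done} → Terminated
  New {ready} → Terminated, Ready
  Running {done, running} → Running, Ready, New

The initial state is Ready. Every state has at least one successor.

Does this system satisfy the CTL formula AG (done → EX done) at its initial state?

Satisfied

States satisfying done → EX done: {Ready, Terminated, New, Running}.
States satisfying AG (done → EX done): {Ready, Terminated, New, Running}.
Every state reachable from Ready satisfies done → EX done.
Ready ∈ Sat(AG (done → EX done)).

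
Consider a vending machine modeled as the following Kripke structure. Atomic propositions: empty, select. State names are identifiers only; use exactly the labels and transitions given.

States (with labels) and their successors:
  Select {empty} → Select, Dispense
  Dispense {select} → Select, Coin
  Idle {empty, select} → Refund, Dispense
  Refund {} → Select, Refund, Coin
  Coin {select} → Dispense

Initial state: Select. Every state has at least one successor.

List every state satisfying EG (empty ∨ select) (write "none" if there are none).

{Select, Dispense, Idle, Coin}

States satisfying empty ∨ select: {Select, Dispense, Idle, Coin}.
States satisfying EG (empty ∨ select): {Select, Dispense, Idle, Coin}.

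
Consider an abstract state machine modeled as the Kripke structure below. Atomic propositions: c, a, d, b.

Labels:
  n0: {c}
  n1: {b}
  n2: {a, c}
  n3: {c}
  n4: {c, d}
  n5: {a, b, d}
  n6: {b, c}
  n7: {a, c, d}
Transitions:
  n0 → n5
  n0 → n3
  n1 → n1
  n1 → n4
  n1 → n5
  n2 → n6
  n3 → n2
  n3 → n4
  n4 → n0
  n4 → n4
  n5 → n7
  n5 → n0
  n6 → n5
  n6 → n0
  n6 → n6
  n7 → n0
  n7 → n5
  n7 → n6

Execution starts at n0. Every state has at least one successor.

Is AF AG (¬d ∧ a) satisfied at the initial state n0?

States satisfying AG (¬d ∧ a): ∅.
States satisfying AF AG (¬d ∧ a): ∅.
There is a path from n0 along which AG (¬d ∧ a) never holds.
n0 ∉ Sat(AF AG (¬d ∧ a)).

No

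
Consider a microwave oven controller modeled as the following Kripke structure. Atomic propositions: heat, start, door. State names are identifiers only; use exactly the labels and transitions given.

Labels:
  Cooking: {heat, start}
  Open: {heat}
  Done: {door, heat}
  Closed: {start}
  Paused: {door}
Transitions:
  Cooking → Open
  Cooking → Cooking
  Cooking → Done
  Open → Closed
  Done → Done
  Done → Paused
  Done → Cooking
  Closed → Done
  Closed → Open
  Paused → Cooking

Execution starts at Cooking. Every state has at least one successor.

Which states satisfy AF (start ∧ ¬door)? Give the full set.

States satisfying start ∧ ¬door: {Cooking, Closed}.
States satisfying AF (start ∧ ¬door): {Cooking, Open, Closed, Paused}.

{Cooking, Open, Closed, Paused}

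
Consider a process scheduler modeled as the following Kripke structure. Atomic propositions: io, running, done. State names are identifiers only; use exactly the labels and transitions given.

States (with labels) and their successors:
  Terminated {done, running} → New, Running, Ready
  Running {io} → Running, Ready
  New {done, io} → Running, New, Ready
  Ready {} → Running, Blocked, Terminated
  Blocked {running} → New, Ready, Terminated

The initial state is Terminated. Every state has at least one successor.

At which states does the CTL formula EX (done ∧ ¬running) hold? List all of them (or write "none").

States satisfying done ∧ ¬running: {New}.
States satisfying EX (done ∧ ¬running): {Terminated, New, Blocked}.

{Terminated, New, Blocked}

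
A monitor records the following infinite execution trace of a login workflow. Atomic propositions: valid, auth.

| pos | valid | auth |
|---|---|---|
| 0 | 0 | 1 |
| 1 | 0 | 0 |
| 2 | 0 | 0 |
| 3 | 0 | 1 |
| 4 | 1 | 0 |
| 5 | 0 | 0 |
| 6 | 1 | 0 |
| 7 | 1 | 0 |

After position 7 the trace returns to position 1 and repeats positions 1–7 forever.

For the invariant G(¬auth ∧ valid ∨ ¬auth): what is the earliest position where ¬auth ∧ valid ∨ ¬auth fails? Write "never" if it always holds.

At position 0 the labels are {auth}, so ¬auth ∧ valid ∨ ¬auth is false there. This is the first violation.

0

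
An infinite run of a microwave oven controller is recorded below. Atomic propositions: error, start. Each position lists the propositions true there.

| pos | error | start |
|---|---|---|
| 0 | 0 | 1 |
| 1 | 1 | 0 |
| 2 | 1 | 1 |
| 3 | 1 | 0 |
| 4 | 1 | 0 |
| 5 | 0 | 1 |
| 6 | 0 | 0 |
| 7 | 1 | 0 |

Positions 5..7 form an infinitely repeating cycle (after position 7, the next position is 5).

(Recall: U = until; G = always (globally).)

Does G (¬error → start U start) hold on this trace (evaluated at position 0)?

Does not hold

¬error → start U start must hold at every position from 0 onward. It fails at position 6, so G (¬error → start U start) is false.
Positions where ¬error holds: 0, 5, 6.
Check start U start at each: 0→ok, 5→ok, 6→fails.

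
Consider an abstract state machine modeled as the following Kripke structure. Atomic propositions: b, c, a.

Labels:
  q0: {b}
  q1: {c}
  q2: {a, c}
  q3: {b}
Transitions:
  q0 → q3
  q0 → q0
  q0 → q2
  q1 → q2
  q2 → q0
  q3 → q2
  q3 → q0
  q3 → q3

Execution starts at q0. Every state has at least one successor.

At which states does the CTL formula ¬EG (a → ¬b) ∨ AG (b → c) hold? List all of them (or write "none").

States satisfying a → ¬b: {q0, q1, q2, q3}.
States satisfying EG (a → ¬b): {q0, q1, q2, q3}.
States satisfying ¬EG (a → ¬b): ∅.
States satisfying b → c: {q1, q2}.
States satisfying AG (b → c): ∅.
States satisfying ¬EG (a → ¬b) ∨ AG (b → c): ∅.

none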